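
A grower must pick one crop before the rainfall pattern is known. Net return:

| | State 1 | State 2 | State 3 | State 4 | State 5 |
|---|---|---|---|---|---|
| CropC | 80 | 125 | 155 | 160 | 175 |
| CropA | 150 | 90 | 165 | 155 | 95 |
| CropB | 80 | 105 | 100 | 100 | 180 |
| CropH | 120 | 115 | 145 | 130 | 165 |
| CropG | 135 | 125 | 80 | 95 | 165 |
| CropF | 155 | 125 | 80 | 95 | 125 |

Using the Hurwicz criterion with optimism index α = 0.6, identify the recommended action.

CropC: 0.6·175 + 0.4·80 = 137
CropA: 0.6·165 + 0.4·90 = 135
CropB: 0.6·180 + 0.4·80 = 140
CropH: 0.6·165 + 0.4·115 = 145
CropG: 0.6·165 + 0.4·80 = 131
CropF: 0.6·155 + 0.4·80 = 125
Highest Hurwicz score = 145 → CropH.

CropH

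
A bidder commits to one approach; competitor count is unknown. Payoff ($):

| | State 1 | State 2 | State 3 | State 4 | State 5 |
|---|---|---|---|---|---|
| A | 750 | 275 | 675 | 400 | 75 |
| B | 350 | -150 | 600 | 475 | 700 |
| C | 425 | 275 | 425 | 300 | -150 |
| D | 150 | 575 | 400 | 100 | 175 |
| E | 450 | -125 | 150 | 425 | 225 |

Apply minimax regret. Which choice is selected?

Column bests: State 1=750, State 2=575, State 3=675, State 4=475, State 5=700.
A regrets: 0, 300, 0, 75, 625 → max 625
B regrets: 400, 725, 75, 0, 0 → max 725
C regrets: 325, 300, 250, 175, 850 → max 850
D regrets: 600, 0, 275, 375, 525 → max 600
E regrets: 300, 700, 525, 50, 475 → max 700
Smallest max regret = 600 → D.

D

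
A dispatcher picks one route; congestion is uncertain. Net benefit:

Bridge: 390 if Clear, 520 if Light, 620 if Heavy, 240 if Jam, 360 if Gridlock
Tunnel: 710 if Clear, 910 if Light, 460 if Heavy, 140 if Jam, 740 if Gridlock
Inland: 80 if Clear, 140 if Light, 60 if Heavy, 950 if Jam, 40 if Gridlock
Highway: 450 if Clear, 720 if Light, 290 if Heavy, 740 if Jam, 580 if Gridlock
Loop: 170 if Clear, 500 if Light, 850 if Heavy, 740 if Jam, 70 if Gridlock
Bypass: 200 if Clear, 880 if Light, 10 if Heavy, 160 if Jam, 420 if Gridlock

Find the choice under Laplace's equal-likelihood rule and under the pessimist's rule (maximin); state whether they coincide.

Row averages: Bridge=426, Tunnel=592, Inland=254, Highway=556, Loop=466, Bypass=334
Highest average = 592 → Tunnel.
Row minima: Bridge=240, Tunnel=140, Inland=40, Highway=290, Loop=70, Bypass=10
Best worst-case = 290 → Highway.

laplace → Tunnel; maximin → Highway (disagree)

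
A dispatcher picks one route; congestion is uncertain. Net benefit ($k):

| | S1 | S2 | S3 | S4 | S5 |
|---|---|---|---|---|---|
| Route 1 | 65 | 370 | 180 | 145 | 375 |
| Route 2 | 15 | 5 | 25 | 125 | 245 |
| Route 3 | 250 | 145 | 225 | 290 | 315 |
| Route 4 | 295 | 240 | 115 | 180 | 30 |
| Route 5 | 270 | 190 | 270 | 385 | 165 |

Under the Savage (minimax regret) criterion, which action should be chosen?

Route 5

Column bests: S1=295, S2=370, S3=270, S4=385, S5=375.
Route 1 regrets: 230, 0, 90, 240, 0 → max 240
Route 2 regrets: 280, 365, 245, 260, 130 → max 365
Route 3 regrets: 45, 225, 45, 95, 60 → max 225
Route 4 regrets: 0, 130, 155, 205, 345 → max 345
Route 5 regrets: 25, 180, 0, 0, 210 → max 210
Smallest max regret = 210 → Route 5.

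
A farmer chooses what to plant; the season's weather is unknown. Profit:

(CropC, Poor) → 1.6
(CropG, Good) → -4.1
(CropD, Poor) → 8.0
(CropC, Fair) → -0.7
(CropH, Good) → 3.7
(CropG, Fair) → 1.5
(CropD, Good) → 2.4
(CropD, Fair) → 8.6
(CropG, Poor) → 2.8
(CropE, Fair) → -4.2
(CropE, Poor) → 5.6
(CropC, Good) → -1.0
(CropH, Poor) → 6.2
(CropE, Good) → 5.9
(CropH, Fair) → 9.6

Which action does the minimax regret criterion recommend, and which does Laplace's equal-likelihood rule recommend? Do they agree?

Column bests: Poor=8.0, Fair=9.6, Good=5.9.
CropG regrets: 5.2, 8.1, 10.0 → max 10.0
CropD regrets: 0.0, 1.0, 3.5 → max 3.5
CropC regrets: 6.4, 10.3, 6.9 → max 10.3
CropH regrets: 1.8, 0.0, 2.2 → max 2.2
CropE regrets: 2.4, 13.8, 0.0 → max 13.8
Smallest max regret = 2.2 → CropH.
Row averages: CropG=1/15, CropD=19/3, CropC=-1/30, CropH=6.5, CropE=73/30
Highest average = 6.5 → CropH.

minimax regret → CropH; laplace → CropH (agree)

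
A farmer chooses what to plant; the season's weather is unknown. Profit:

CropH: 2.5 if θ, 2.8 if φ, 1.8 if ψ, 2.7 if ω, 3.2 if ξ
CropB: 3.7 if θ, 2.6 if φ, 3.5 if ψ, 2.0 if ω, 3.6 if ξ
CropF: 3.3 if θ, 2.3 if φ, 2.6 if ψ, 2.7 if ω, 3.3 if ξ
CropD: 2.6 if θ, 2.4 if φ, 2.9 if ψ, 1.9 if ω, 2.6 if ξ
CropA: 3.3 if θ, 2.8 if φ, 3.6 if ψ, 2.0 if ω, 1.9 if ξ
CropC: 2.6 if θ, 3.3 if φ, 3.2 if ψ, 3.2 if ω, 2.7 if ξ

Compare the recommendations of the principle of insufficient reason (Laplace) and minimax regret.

Row averages: CropH=2.6, CropB=3.08, CropF=2.84, CropD=2.48, CropA=2.72, CropC=3
Highest average = 3.08 → CropB.
Column bests: θ=3.7, φ=3.3, ψ=3.6, ω=3.2, ξ=3.6.
CropH regrets: 1.2, 0.5, 1.8, 0.5, 0.4 → max 1.8
CropB regrets: 0.0, 0.7, 0.1, 1.2, 0.0 → max 1.2
CropF regrets: 0.4, 1.0, 1.0, 0.5, 0.3 → max 1.0
CropD regrets: 1.1, 0.9, 0.7, 1.3, 1.0 → max 1.3
CropA regrets: 0.4, 0.5, 0.0, 1.2, 1.7 → max 1.7
CropC regrets: 1.1, 0.0, 0.4, 0.0, 0.9 → max 1.1
Smallest max regret = 1.0 → CropF.

laplace → CropB; minimax regret → CropF (disagree)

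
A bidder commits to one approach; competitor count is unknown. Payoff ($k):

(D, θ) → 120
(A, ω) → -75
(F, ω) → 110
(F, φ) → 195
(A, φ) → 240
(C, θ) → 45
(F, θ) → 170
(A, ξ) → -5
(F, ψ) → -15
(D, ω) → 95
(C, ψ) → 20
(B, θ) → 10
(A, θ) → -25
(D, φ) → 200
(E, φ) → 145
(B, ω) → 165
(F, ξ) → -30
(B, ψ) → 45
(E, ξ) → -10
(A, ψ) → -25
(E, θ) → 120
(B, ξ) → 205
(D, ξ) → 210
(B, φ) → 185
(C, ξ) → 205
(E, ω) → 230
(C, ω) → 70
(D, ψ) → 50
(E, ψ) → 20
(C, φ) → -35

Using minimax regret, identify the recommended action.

D

Column bests: θ=170, φ=240, ψ=50, ω=230, ξ=210.
A regrets: 195, 0, 75, 305, 215 → max 305
B regrets: 160, 55, 5, 65, 5 → max 160
C regrets: 125, 275, 30, 160, 5 → max 275
D regrets: 50, 40, 0, 135, 0 → max 135
E regrets: 50, 95, 30, 0, 220 → max 220
F regrets: 0, 45, 65, 120, 240 → max 240
Smallest max regret = 135 → D.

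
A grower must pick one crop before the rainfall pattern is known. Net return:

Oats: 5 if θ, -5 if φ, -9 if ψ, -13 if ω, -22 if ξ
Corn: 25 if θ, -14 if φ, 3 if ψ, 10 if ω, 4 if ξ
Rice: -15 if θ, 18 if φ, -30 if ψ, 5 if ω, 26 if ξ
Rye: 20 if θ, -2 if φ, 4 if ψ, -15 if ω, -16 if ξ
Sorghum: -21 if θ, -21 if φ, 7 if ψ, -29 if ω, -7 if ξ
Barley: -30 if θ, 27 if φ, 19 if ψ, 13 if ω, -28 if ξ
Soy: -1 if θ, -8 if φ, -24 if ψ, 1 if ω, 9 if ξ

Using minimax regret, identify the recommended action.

Column bests: θ=25, φ=27, ψ=19, ω=13, ξ=26.
Oats regrets: 20, 32, 28, 26, 48 → max 48
Corn regrets: 0, 41, 16, 3, 22 → max 41
Rice regrets: 40, 9, 49, 8, 0 → max 49
Rye regrets: 5, 29, 15, 28, 42 → max 42
Sorghum regrets: 46, 48, 12, 42, 33 → max 48
Barley regrets: 55, 0, 0, 0, 54 → max 55
Soy regrets: 26, 35, 43, 12, 17 → max 43
Smallest max regret = 41 → Corn.

Corn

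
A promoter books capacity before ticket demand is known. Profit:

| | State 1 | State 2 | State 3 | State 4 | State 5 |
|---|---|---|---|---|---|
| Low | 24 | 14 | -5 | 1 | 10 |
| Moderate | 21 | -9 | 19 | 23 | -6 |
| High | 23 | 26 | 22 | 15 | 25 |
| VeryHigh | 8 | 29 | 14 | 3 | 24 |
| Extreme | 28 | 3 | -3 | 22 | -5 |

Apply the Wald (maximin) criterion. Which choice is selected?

Row minima: Low=-5, Moderate=-9, High=15, VeryHigh=3, Extreme=-5
Best worst-case = 15 → High.

High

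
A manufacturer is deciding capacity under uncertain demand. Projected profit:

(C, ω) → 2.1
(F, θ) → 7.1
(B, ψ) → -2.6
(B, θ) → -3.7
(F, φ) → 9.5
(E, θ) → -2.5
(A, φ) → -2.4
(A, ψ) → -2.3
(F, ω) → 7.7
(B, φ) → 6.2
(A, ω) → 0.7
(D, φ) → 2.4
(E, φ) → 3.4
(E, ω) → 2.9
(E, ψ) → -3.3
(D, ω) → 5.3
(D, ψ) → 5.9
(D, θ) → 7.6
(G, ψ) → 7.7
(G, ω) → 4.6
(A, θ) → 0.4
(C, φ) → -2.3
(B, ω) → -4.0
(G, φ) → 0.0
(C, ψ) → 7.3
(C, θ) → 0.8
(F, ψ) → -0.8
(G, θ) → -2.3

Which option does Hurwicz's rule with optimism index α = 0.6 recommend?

D

A: 0.6·0.7 + 0.4·(-2.4) = -0.54
B: 0.6·6.2 + 0.4·(-4.0) = 2.12
C: 0.6·7.3 + 0.4·(-2.3) = 3.46
D: 0.6·7.6 + 0.4·2.4 = 5.52
E: 0.6·3.4 + 0.4·(-3.3) = 0.72
F: 0.6·9.5 + 0.4·(-0.8) = 5.38
G: 0.6·7.7 + 0.4·(-2.3) = 3.7
Highest Hurwicz score = 5.52 → D.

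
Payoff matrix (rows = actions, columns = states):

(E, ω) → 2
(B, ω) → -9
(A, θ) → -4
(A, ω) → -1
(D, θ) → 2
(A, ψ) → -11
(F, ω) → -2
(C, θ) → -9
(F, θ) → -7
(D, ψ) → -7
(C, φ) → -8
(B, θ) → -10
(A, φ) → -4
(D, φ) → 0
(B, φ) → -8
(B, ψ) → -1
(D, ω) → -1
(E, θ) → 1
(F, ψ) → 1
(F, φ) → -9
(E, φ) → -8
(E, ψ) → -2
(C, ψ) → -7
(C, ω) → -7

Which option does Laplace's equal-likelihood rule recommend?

D

Row averages: A=-5, B=-7, C=-7.75, D=-1.5, E=-1.75, F=-4.25
Highest average = -1.5 → D.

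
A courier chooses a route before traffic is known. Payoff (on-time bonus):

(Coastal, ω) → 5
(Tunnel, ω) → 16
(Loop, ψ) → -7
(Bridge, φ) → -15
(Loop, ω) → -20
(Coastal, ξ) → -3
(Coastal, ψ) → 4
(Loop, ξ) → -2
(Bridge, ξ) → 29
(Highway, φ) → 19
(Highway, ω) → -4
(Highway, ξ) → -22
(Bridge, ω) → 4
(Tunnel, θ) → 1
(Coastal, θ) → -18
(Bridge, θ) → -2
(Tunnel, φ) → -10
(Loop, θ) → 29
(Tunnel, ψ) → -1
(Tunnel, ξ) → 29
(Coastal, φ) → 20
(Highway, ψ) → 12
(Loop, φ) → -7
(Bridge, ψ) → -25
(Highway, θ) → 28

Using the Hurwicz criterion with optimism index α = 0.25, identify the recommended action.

Bridge: 0.25·29 + 0.75·(-25) = -11.5
Tunnel: 0.25·29 + 0.75·(-10) = -0.25
Coastal: 0.25·20 + 0.75·(-18) = -8.5
Highway: 0.25·28 + 0.75·(-22) = -9.5
Loop: 0.25·29 + 0.75·(-20) = -7.75
Highest Hurwicz score = -0.25 → Tunnel.

Tunnel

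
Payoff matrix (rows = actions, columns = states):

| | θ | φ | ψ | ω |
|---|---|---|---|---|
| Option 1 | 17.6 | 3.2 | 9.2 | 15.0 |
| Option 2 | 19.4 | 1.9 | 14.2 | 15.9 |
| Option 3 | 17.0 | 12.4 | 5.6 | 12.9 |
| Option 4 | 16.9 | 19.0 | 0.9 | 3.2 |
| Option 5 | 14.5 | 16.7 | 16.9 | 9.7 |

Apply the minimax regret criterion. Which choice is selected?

Column bests: θ=19.4, φ=19.0, ψ=16.9, ω=15.9.
Option 1 regrets: 1.8, 15.8, 7.7, 0.9 → max 15.8
Option 2 regrets: 0.0, 17.1, 2.7, 0.0 → max 17.1
Option 3 regrets: 2.4, 6.6, 11.3, 3.0 → max 11.3
Option 4 regrets: 2.5, 0.0, 16.0, 12.7 → max 16.0
Option 5 regrets: 4.9, 2.3, 0.0, 6.2 → max 6.2
Smallest max regret = 6.2 → Option 5.

Option 5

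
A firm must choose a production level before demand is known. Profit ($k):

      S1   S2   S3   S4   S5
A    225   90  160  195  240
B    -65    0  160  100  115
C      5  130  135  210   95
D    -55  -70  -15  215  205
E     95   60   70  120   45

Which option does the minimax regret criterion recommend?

Column bests: S1=225, S2=130, S3=160, S4=215, S5=240.
A regrets: 0, 40, 0, 20, 0 → max 40
B regrets: 290, 130, 0, 115, 125 → max 290
C regrets: 220, 0, 25, 5, 145 → max 220
D regrets: 280, 200, 175, 0, 35 → max 280
E regrets: 130, 70, 90, 95, 195 → max 195
Smallest max regret = 40 → A.

A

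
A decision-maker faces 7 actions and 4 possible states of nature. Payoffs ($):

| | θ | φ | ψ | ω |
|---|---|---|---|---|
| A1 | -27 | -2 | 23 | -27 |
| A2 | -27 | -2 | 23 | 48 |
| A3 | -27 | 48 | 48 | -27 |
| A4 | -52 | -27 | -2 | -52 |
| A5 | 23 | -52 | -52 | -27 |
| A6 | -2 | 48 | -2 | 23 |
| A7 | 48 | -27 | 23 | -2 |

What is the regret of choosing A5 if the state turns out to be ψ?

100

Best payoff under ψ is 48.
Regret = 48 − (-52) = 100.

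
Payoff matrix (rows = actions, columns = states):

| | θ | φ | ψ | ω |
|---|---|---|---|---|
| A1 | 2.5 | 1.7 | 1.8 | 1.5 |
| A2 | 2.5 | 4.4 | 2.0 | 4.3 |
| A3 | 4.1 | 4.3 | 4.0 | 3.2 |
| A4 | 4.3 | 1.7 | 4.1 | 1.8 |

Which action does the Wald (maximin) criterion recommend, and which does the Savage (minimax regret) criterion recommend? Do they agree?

maximin → A3; minimax regret → A3 (agree)

Row minima: A1=1.5, A2=2.0, A3=3.2, A4=1.7
Best worst-case = 3.2 → A3.
Column bests: θ=4.3, φ=4.4, ψ=4.1, ω=4.3.
A1 regrets: 1.8, 2.7, 2.3, 2.8 → max 2.8
A2 regrets: 1.8, 0.0, 2.1, 0.0 → max 2.1
A3 regrets: 0.2, 0.1, 0.1, 1.1 → max 1.1
A4 regrets: 0.0, 2.7, 0.0, 2.5 → max 2.7
Smallest max regret = 1.1 → A3.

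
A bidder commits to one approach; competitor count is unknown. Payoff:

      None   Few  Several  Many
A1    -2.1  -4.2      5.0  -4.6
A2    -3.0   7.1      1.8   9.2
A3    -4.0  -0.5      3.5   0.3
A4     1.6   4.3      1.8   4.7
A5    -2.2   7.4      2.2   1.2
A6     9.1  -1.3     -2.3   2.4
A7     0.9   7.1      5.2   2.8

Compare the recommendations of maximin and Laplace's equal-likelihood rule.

maximin → A4; laplace → A7 (disagree)

Row minima: A1=-4.6, A2=-3.0, A3=-4.0, A4=1.6, A5=-2.2, A6=-2.3, A7=0.9
Best worst-case = 1.6 → A4.
Row averages: A1=-1.475, A2=3.775, A3=-0.175, A4=3.1, A5=2.15, A6=1.975, A7=4
Highest average = 4 → A7.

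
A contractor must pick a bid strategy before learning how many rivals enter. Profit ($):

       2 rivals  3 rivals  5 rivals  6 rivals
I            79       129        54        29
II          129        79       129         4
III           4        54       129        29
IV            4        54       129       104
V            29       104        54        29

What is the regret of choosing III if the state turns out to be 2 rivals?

Best payoff under 2 rivals is 129.
Regret = 129 − 4 = 125.

125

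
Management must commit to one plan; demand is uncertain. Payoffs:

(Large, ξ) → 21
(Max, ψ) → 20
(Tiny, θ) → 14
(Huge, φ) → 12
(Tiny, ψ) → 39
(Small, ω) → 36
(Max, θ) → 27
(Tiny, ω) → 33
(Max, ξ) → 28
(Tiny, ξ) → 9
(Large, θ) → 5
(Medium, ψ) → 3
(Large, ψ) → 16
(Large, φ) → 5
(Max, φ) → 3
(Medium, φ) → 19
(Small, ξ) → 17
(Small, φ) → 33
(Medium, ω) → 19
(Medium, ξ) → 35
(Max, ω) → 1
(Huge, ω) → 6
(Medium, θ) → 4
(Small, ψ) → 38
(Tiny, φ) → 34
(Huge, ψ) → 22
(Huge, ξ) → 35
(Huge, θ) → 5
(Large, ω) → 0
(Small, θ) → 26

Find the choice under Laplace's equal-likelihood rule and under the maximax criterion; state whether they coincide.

laplace → Small; maximax → Tiny (disagree)

Row averages: Tiny=25.8, Small=30, Medium=16, Large=9.4, Huge=16, Max=15.8
Highest average = 30 → Small.
Row maxima: Tiny=39, Small=38, Medium=35, Large=21, Huge=35, Max=28
Best best-case = 39 → Tiny.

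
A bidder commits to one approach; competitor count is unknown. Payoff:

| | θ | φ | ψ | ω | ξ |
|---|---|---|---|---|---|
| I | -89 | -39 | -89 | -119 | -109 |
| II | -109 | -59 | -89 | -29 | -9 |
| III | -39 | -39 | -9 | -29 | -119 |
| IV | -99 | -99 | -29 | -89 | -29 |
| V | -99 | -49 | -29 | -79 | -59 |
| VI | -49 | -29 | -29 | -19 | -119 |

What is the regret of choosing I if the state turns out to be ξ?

Best payoff under ξ is -9.
Regret = -9 − (-109) = 100.

100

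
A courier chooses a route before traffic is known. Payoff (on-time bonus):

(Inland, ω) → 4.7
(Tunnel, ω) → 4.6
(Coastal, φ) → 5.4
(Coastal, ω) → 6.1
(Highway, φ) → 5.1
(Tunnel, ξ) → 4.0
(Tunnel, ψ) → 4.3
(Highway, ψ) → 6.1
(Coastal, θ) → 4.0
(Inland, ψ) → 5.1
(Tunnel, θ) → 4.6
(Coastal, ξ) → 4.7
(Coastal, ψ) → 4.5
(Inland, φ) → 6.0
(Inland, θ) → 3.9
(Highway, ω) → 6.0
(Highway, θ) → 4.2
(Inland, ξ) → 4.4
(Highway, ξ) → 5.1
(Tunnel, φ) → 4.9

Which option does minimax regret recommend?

Highway

Column bests: θ=4.6, φ=6.0, ψ=6.1, ω=6.1, ξ=5.1.
Highway regrets: 0.4, 0.9, 0.0, 0.1, 0.0 → max 0.9
Coastal regrets: 0.6, 0.6, 1.6, 0.0, 0.4 → max 1.6
Inland regrets: 0.7, 0.0, 1.0, 1.4, 0.7 → max 1.4
Tunnel regrets: 0.0, 1.1, 1.8, 1.5, 1.1 → max 1.8
Smallest max regret = 0.9 → Highway.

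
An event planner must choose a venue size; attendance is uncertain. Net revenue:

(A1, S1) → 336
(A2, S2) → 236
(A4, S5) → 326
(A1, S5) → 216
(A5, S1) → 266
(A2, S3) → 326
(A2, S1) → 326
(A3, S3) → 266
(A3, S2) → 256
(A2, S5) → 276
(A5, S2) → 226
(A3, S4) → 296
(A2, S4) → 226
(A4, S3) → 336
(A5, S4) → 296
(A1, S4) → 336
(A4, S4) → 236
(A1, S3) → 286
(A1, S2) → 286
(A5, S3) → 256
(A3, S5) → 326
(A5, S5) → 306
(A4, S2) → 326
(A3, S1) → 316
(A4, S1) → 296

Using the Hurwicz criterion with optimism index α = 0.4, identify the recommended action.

A3

A1: 0.4·336 + 0.6·216 = 264
A2: 0.4·326 + 0.6·226 = 266
A3: 0.4·326 + 0.6·256 = 284
A4: 0.4·336 + 0.6·236 = 276
A5: 0.4·306 + 0.6·226 = 258
Highest Hurwicz score = 284 → A3.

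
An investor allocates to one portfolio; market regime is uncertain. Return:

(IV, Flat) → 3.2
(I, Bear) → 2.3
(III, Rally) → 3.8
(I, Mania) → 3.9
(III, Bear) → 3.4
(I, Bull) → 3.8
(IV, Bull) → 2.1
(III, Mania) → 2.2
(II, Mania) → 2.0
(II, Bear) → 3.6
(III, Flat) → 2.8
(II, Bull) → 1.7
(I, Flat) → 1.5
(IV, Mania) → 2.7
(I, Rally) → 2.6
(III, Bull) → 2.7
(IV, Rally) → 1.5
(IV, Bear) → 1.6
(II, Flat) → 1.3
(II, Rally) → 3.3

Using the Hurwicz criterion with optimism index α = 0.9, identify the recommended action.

I

I: 0.9·3.9 + 0.1·1.5 = 3.66
II: 0.9·3.6 + 0.1·1.3 = 3.37
III: 0.9·3.8 + 0.1·2.2 = 3.64
IV: 0.9·3.2 + 0.1·1.5 = 3.03
Highest Hurwicz score = 3.66 → I.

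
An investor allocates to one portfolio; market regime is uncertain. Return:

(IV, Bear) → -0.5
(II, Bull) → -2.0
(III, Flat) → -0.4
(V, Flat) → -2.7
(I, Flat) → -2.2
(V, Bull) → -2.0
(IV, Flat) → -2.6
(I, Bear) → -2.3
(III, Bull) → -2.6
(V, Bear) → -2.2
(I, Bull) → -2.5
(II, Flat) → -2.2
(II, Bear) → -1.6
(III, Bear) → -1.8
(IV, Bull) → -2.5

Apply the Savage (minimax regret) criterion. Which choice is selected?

Column bests: Bear=-0.5, Flat=-0.4, Bull=-2.0.
I regrets: 1.8, 1.8, 0.5 → max 1.8
II regrets: 1.1, 1.8, 0.0 → max 1.8
III regrets: 1.3, 0.0, 0.6 → max 1.3
IV regrets: 0.0, 2.2, 0.5 → max 2.2
V regrets: 1.7, 2.3, 0.0 → max 2.3
Smallest max regret = 1.3 → III.

III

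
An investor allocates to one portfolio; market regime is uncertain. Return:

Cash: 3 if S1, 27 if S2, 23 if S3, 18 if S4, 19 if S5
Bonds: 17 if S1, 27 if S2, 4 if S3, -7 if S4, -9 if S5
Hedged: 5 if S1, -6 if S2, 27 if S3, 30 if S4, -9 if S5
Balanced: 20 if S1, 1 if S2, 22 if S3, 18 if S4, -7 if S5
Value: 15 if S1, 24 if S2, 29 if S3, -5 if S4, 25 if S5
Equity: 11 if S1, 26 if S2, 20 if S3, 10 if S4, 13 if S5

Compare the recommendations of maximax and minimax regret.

maximax → Hedged; minimax regret → Cash (disagree)

Row maxima: Cash=27, Bonds=27, Hedged=30, Balanced=22, Value=29, Equity=26
Best best-case = 30 → Hedged.
Column bests: S1=20, S2=27, S3=29, S4=30, S5=25.
Cash regrets: 17, 0, 6, 12, 6 → max 17
Bonds regrets: 3, 0, 25, 37, 34 → max 37
Hedged regrets: 15, 33, 2, 0, 34 → max 34
Balanced regrets: 0, 26, 7, 12, 32 → max 32
Value regrets: 5, 3, 0, 35, 0 → max 35
Equity regrets: 9, 1, 9, 20, 12 → max 20
Smallest max regret = 17 → Cash.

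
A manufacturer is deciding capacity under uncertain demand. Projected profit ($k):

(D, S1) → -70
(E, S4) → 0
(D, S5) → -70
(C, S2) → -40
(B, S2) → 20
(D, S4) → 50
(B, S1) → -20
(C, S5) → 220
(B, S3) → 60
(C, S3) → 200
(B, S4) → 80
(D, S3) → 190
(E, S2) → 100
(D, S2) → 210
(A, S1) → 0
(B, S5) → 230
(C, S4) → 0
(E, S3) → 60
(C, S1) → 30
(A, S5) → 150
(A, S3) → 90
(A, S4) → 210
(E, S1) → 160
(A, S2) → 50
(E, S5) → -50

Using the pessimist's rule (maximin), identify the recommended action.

A

Row minima: A=0, B=-20, C=-40, D=-70, E=-50
Best worst-case = 0 → A.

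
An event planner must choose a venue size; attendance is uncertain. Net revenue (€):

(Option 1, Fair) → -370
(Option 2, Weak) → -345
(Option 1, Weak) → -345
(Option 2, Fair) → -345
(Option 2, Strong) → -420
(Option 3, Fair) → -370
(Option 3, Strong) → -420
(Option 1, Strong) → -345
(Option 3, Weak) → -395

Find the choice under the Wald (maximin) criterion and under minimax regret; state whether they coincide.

Row minima: Option 1=-370, Option 2=-420, Option 3=-420
Best worst-case = -370 → Option 1.
Column bests: Weak=-345, Fair=-345, Strong=-345.
Option 1 regrets: 0, 25, 0 → max 25
Option 2 regrets: 0, 0, 75 → max 75
Option 3 regrets: 50, 25, 75 → max 75
Smallest max regret = 25 → Option 1.

maximin → Option 1; minimax regret → Option 1 (agree)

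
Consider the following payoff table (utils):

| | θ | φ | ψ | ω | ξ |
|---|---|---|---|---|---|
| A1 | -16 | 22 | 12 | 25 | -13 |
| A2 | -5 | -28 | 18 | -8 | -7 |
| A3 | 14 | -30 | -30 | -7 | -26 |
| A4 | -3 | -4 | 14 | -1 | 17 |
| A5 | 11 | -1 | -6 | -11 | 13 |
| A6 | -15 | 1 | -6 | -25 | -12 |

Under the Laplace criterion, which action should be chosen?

Row averages: A1=6, A2=-6, A3=-15.8, A4=4.6, A5=1.2, A6=-11.4
Highest average = 6 → A1.

A1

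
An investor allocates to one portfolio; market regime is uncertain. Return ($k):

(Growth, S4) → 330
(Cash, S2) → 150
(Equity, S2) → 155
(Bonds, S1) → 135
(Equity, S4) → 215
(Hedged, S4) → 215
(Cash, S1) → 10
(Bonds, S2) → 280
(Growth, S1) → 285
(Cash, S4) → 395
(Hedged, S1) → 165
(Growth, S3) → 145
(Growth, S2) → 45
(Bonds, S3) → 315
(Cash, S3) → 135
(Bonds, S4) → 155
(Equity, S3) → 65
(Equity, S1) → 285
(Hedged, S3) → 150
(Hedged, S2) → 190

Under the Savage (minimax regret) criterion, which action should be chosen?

Column bests: S1=285, S2=280, S3=315, S4=395.
Equity regrets: 0, 125, 250, 180 → max 250
Hedged regrets: 120, 90, 165, 180 → max 180
Cash regrets: 275, 130, 180, 0 → max 275
Growth regrets: 0, 235, 170, 65 → max 235
Bonds regrets: 150, 0, 0, 240 → max 240
Smallest max regret = 180 → Hedged.

Hedged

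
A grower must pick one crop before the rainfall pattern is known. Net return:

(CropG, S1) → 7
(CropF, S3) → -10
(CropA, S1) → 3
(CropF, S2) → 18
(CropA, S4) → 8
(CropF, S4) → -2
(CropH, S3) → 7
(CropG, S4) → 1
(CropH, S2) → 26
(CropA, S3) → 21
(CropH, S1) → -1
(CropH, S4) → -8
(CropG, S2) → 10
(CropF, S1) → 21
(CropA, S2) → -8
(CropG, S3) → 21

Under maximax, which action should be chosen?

Row maxima: CropF=21, CropH=26, CropA=21, CropG=21
Best best-case = 26 → CropH.

CropH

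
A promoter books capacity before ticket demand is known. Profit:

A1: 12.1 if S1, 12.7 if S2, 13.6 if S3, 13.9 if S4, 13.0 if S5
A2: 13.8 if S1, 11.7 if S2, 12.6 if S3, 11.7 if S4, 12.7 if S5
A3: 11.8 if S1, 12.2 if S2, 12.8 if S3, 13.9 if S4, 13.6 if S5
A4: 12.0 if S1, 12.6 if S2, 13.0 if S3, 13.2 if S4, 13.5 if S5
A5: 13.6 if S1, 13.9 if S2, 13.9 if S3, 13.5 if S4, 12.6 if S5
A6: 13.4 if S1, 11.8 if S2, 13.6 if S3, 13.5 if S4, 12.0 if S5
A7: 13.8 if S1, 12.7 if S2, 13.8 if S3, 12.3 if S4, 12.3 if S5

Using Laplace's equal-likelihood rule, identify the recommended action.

A5

Row averages: A1=13.06, A2=12.5, A3=12.86, A4=12.86, A5=13.5, A6=12.86, A7=12.98
Highest average = 13.5 → A5.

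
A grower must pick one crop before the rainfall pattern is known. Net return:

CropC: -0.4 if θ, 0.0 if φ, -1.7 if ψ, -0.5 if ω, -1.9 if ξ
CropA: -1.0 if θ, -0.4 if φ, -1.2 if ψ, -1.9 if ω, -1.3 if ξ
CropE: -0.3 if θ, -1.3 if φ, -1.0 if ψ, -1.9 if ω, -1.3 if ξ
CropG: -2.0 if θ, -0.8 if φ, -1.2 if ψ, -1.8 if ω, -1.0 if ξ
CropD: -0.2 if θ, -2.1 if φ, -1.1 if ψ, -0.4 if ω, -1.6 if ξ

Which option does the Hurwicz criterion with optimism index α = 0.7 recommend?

CropC: 0.7·0.0 + 0.3·(-1.9) = -0.57
CropA: 0.7·(-0.4) + 0.3·(-1.9) = -0.85
CropE: 0.7·(-0.3) + 0.3·(-1.9) = -0.78
CropG: 0.7·(-0.8) + 0.3·(-2.0) = -1.16
CropD: 0.7·(-0.2) + 0.3·(-2.1) = -0.77
Highest Hurwicz score = -0.57 → CropC.

CropC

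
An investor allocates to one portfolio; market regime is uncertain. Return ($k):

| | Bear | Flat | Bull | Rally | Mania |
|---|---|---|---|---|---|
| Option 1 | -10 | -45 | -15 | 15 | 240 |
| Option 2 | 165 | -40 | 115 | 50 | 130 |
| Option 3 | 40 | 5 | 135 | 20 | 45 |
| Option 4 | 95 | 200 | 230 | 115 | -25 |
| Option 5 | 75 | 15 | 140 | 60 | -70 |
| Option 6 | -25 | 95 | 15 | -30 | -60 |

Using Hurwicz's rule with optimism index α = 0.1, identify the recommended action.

Option 1: 0.1·240 + 0.9·(-45) = -16.5
Option 2: 0.1·165 + 0.9·(-40) = -19.5
Option 3: 0.1·135 + 0.9·5 = 18
Option 4: 0.1·230 + 0.9·(-25) = 0.5
Option 5: 0.1·140 + 0.9·(-70) = -49
Option 6: 0.1·95 + 0.9·(-60) = -44.5
Highest Hurwicz score = 18 → Option 3.

Option 3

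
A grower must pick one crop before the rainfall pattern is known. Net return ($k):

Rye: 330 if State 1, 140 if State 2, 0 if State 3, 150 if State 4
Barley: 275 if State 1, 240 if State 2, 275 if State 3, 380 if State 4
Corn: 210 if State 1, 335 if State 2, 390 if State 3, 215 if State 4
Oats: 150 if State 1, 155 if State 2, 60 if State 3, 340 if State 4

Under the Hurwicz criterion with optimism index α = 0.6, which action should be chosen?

Barley

Rye: 0.6·330 + 0.4·0 = 198
Barley: 0.6·380 + 0.4·240 = 324
Corn: 0.6·390 + 0.4·210 = 318
Oats: 0.6·340 + 0.4·60 = 228
Highest Hurwicz score = 324 → Barley.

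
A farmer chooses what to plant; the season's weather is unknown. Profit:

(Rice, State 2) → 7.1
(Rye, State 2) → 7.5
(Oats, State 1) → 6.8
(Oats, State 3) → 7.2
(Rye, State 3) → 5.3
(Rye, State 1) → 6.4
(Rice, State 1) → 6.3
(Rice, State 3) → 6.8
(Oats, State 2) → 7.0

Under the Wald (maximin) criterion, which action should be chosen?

Oats

Row minima: Rice=6.3, Rye=5.3, Oats=6.8
Best worst-case = 6.8 → Oats.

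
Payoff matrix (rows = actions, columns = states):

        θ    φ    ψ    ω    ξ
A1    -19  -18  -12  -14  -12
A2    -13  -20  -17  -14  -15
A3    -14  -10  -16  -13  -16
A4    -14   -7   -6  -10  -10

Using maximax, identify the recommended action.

Row maxima: A1=-12, A2=-13, A3=-10, A4=-6
Best best-case = -6 → A4.

A4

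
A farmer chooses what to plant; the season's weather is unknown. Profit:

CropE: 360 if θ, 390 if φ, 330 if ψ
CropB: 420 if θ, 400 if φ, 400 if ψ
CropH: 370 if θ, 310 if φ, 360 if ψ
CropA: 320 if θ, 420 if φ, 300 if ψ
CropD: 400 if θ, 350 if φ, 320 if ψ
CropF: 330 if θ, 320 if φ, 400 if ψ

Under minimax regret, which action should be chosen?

Column bests: θ=420, φ=420, ψ=400.
CropE regrets: 60, 30, 70 → max 70
CropB regrets: 0, 20, 0 → max 20
CropH regrets: 50, 110, 40 → max 110
CropA regrets: 100, 0, 100 → max 100
CropD regrets: 20, 70, 80 → max 80
CropF regrets: 90, 100, 0 → max 100
Smallest max regret = 20 → CropB.

CropB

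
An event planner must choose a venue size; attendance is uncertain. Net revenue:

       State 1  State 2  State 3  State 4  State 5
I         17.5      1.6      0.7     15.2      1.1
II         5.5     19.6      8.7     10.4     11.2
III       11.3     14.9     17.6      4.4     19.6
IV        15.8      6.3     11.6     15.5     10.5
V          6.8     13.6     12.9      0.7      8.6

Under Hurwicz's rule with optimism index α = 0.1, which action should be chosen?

I: 0.1·17.5 + 0.9·0.7 = 2.38
II: 0.1·19.6 + 0.9·5.5 = 6.91
III: 0.1·19.6 + 0.9·4.4 = 5.92
IV: 0.1·15.8 + 0.9·6.3 = 7.25
V: 0.1·13.6 + 0.9·0.7 = 1.99
Highest Hurwicz score = 7.25 → IV.

IV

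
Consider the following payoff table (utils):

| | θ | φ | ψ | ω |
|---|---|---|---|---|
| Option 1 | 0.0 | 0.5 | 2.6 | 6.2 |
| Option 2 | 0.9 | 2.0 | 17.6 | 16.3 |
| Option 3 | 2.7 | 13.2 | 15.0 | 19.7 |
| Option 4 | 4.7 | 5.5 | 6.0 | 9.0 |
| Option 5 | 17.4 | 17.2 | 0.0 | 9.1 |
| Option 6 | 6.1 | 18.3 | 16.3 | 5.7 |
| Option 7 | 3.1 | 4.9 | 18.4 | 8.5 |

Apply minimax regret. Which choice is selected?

Column bests: θ=17.4, φ=18.3, ψ=18.4, ω=19.7.
Option 1 regrets: 17.4, 17.8, 15.8, 13.5 → max 17.8
Option 2 regrets: 16.5, 16.3, 0.8, 3.4 → max 16.5
Option 3 regrets: 14.7, 5.1, 3.4, 0.0 → max 14.7
Option 4 regrets: 12.7, 12.8, 12.4, 10.7 → max 12.8
Option 5 regrets: 0.0, 1.1, 18.4, 10.6 → max 18.4
Option 6 regrets: 11.3, 0.0, 2.1, 14.0 → max 14.0
Option 7 regrets: 14.3, 13.4, 0.0, 11.2 → max 14.3
Smallest max regret = 12.8 → Option 4.

Option 4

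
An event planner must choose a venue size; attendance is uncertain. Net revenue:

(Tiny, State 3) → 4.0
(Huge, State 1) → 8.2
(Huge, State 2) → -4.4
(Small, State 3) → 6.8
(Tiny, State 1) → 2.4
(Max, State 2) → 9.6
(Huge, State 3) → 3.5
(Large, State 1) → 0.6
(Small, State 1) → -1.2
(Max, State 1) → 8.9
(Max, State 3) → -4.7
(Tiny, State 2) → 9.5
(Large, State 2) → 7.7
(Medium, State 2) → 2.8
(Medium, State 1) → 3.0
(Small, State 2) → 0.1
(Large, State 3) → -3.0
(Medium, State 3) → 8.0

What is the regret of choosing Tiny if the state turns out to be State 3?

Best payoff under State 3 is 8.0.
Regret = 8.0 − 4.0 = 4.0.

4.0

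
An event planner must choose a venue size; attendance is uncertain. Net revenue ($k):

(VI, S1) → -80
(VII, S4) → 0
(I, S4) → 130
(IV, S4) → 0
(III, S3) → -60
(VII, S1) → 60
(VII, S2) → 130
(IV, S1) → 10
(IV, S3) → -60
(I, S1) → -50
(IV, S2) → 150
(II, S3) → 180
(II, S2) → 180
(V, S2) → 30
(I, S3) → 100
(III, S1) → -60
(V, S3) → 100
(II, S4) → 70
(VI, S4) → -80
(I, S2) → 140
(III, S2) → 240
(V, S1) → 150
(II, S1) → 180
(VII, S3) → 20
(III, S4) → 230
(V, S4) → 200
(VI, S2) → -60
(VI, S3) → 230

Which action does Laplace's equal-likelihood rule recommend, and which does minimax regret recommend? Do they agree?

laplace → II; minimax regret → II (agree)

Row averages: I=80, II=152.5, III=87.5, IV=25, V=120, VI=2.5, VII=52.5
Highest average = 152.5 → II.
Column bests: S1=180, S2=240, S3=230, S4=230.
I regrets: 230, 100, 130, 100 → max 230
II regrets: 0, 60, 50, 160 → max 160
III regrets: 240, 0, 290, 0 → max 290
IV regrets: 170, 90, 290, 230 → max 290
V regrets: 30, 210, 130, 30 → max 210
VI regrets: 260, 300, 0, 310 → max 310
VII regrets: 120, 110, 210, 230 → max 230
Smallest max regret = 160 → II.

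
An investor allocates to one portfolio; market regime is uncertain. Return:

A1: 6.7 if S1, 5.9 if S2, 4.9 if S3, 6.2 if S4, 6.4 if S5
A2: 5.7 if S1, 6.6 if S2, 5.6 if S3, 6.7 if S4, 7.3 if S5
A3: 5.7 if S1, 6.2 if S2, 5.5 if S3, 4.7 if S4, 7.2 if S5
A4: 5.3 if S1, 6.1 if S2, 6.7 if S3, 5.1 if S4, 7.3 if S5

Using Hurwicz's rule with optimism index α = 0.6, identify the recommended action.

A2

A1: 0.6·6.7 + 0.4·4.9 = 5.98
A2: 0.6·7.3 + 0.4·5.6 = 6.62
A3: 0.6·7.2 + 0.4·4.7 = 6.2
A4: 0.6·7.3 + 0.4·5.1 = 6.42
Highest Hurwicz score = 6.62 → A2.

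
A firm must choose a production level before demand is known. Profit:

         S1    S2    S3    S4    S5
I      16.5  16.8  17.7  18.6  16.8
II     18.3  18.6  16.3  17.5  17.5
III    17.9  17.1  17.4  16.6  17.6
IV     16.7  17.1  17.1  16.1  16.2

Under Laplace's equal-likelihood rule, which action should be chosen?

II

Row averages: I=17.28, II=17.64, III=17.32, IV=16.64
Highest average = 17.64 → II.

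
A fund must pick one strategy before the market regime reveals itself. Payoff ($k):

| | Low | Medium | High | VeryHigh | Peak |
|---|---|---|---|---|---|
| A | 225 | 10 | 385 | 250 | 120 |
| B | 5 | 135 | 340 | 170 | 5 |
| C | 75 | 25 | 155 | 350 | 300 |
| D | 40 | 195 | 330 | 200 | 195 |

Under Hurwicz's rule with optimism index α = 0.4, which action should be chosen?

A: 0.4·385 + 0.6·10 = 160
B: 0.4·340 + 0.6·5 = 139
C: 0.4·350 + 0.6·25 = 155
D: 0.4·330 + 0.6·40 = 156
Highest Hurwicz score = 160 → A.

A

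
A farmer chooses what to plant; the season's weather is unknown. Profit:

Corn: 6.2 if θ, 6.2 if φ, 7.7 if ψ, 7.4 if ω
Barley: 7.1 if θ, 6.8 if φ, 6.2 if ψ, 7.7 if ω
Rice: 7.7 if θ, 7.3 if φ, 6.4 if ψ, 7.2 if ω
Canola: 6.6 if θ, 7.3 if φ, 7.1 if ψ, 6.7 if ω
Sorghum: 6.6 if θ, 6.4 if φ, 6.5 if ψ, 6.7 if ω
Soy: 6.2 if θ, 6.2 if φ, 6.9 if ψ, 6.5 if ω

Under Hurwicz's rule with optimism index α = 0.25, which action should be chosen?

Corn: 0.25·7.7 + 0.75·6.2 = 6.575
Barley: 0.25·7.7 + 0.75·6.2 = 6.575
Rice: 0.25·7.7 + 0.75·6.4 = 6.725
Canola: 0.25·7.3 + 0.75·6.6 = 6.775
Sorghum: 0.25·6.7 + 0.75·6.4 = 6.475
Soy: 0.25·6.9 + 0.75·6.2 = 6.375
Highest Hurwicz score = 6.775 → Canola.

Canola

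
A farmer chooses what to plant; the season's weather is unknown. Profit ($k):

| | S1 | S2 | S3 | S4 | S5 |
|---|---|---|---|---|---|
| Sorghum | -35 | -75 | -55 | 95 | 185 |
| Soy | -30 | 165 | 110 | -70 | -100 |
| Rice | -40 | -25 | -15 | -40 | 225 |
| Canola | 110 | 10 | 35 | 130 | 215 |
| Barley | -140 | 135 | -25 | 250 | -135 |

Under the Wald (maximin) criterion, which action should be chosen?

Canola

Row minima: Sorghum=-75, Soy=-100, Rice=-40, Canola=10, Barley=-140
Best worst-case = 10 → Canola.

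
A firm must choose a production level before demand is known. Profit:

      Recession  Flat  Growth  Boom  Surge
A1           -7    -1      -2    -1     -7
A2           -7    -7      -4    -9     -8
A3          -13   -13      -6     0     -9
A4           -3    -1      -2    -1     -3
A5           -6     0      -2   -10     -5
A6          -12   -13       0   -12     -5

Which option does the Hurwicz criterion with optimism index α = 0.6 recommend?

A4

A1: 0.6·(-1) + 0.4·(-7) = -3.4
A2: 0.6·(-4) + 0.4·(-9) = -6
A3: 0.6·0 + 0.4·(-13) = -5.2
A4: 0.6·(-1) + 0.4·(-3) = -1.8
A5: 0.6·0 + 0.4·(-10) = -4
A6: 0.6·0 + 0.4·(-13) = -5.2
Highest Hurwicz score = -1.8 → A4.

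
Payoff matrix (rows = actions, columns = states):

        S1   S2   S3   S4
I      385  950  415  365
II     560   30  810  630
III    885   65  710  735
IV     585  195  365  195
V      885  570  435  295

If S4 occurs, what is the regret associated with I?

Best payoff under S4 is 735.
Regret = 735 − 365 = 370.

370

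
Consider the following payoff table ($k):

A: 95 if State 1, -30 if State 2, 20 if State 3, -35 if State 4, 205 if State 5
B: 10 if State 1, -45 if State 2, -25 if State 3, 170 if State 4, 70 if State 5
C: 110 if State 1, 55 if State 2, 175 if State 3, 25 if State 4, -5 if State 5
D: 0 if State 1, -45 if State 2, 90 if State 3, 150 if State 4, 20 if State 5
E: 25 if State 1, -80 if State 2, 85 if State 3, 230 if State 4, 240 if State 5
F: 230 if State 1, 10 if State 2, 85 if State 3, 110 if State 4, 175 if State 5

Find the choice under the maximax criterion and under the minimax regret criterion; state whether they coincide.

Row maxima: A=205, B=170, C=175, D=150, E=240, F=230
Best best-case = 240 → E.
Column bests: State 1=230, State 2=55, State 3=175, State 4=230, State 5=240.
A regrets: 135, 85, 155, 265, 35 → max 265
B regrets: 220, 100, 200, 60, 170 → max 220
C regrets: 120, 0, 0, 205, 245 → max 245
D regrets: 230, 100, 85, 80, 220 → max 230
E regrets: 205, 135, 90, 0, 0 → max 205
F regrets: 0, 45, 90, 120, 65 → max 120
Smallest max regret = 120 → F.

maximax → E; minimax regret → F (disagree)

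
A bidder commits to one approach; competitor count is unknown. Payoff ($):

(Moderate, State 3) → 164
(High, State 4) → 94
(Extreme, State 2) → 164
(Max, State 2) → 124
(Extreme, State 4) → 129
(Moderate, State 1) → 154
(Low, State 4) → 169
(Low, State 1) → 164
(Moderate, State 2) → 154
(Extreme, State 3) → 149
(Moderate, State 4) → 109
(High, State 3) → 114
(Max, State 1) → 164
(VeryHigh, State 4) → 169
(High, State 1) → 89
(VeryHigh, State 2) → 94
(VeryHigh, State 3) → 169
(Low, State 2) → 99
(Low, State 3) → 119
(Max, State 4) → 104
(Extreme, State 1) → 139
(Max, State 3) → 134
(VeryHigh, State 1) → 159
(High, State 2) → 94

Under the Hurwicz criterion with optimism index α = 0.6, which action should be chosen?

Extreme

Low: 0.6·169 + 0.4·99 = 141
Moderate: 0.6·164 + 0.4·109 = 142
High: 0.6·114 + 0.4·89 = 104
VeryHigh: 0.6·169 + 0.4·94 = 139
Extreme: 0.6·164 + 0.4·129 = 150
Max: 0.6·164 + 0.4·104 = 140
Highest Hurwicz score = 150 → Extreme.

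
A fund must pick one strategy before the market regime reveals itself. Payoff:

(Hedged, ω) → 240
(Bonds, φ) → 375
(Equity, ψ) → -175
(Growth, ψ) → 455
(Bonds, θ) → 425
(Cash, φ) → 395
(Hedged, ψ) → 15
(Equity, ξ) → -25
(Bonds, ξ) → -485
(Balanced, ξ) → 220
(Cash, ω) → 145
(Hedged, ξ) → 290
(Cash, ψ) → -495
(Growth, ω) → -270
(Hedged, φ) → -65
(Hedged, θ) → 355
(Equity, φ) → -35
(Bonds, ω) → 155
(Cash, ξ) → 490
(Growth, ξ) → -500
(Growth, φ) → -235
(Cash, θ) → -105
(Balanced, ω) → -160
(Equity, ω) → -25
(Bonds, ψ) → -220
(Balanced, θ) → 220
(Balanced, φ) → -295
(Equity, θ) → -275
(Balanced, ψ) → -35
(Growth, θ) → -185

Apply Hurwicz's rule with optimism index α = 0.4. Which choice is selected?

Growth: 0.4·455 + 0.6·(-500) = -118
Hedged: 0.4·355 + 0.6·(-65) = 103
Cash: 0.4·490 + 0.6·(-495) = -101
Bonds: 0.4·425 + 0.6·(-485) = -121
Equity: 0.4·(-25) + 0.6·(-275) = -175
Balanced: 0.4·220 + 0.6·(-295) = -89
Highest Hurwicz score = 103 → Hedged.

Hedged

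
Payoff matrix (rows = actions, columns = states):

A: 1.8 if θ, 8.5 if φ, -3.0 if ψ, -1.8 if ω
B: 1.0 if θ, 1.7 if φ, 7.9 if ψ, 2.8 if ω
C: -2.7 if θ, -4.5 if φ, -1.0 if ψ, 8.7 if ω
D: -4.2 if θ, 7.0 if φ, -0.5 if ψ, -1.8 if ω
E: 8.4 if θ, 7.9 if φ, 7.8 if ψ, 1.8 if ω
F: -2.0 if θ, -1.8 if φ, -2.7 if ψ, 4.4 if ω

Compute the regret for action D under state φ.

Best payoff under φ is 8.5.
Regret = 8.5 − 7.0 = 1.5.

1.5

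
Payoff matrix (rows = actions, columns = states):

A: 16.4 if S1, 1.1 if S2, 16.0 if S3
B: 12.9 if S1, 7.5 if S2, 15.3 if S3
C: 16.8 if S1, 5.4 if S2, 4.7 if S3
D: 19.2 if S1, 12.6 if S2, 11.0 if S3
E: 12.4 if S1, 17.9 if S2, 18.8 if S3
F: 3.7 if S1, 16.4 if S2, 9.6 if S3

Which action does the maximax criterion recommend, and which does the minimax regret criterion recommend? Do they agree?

Row maxima: A=16.4, B=15.3, C=16.8, D=19.2, E=18.8, F=16.4
Best best-case = 19.2 → D.
Column bests: S1=19.2, S2=17.9, S3=18.8.
A regrets: 2.8, 16.8, 2.8 → max 16.8
B regrets: 6.3, 10.4, 3.5 → max 10.4
C regrets: 2.4, 12.5, 14.1 → max 14.1
D regrets: 0.0, 5.3, 7.8 → max 7.8
E regrets: 6.8, 0.0, 0.0 → max 6.8
F regrets: 15.5, 1.5, 9.2 → max 15.5
Smallest max regret = 6.8 → E.

maximax → D; minimax regret → E (disagree)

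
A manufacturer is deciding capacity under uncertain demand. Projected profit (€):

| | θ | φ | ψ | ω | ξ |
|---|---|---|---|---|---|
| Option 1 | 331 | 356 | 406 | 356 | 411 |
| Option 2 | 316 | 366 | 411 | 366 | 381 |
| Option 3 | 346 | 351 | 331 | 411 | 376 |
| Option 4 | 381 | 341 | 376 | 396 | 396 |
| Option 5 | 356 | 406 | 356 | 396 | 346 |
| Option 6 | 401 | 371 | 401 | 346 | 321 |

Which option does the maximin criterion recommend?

Row minima: Option 1=331, Option 2=316, Option 3=331, Option 4=341, Option 5=346, Option 6=321
Best worst-case = 346 → Option 5.

Option 5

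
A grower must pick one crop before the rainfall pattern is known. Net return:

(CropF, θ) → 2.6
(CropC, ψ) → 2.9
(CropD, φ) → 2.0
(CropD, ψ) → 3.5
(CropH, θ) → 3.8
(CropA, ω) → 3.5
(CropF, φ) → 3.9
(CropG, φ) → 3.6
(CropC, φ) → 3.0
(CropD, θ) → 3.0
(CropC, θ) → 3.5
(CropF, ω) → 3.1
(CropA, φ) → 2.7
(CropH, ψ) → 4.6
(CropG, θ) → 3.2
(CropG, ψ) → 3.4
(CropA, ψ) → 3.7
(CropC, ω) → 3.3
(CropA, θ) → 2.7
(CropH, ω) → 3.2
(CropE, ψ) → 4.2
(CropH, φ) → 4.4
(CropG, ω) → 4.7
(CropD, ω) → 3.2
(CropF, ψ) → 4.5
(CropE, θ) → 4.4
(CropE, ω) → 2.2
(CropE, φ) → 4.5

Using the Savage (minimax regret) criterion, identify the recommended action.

Column bests: θ=4.4, φ=4.5, ψ=4.6, ω=4.7.
CropC regrets: 0.9, 1.5, 1.7, 1.4 → max 1.7
CropA regrets: 1.7, 1.8, 0.9, 1.2 → max 1.8
CropF regrets: 1.8, 0.6, 0.1, 1.6 → max 1.8
CropD regrets: 1.4, 2.5, 1.1, 1.5 → max 2.5
CropH regrets: 0.6, 0.1, 0.0, 1.5 → max 1.5
CropE regrets: 0.0, 0.0, 0.4, 2.5 → max 2.5
CropG regrets: 1.2, 0.9, 1.2, 0.0 → max 1.2
Smallest max regret = 1.2 → CropG.

CropG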